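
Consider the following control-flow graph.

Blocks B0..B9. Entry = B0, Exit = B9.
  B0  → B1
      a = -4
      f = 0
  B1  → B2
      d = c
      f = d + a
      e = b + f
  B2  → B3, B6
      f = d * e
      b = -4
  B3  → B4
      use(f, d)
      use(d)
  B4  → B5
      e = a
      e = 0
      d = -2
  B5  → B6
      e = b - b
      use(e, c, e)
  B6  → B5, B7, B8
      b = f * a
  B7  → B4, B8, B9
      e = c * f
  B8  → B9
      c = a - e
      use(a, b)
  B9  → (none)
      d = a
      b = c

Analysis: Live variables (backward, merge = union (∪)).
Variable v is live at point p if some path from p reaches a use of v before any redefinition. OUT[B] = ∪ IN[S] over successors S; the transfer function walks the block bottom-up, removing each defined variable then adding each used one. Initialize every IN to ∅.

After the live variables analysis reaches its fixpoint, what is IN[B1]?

Answer: {a, b, c}

Trace:
Converged values:
  B0: | IN={b, c} | OUT={a, b, c}
  B1: | IN={a, b, c} | OUT={a, c, d, e}
  B2: | IN={a, c, d, e} | OUT={a, b, c, d, e, f}
  B3: | IN={a, b, c, d, f} | OUT={a, b, c, f}
  B4: | IN={a, b, c, f} | OUT={a, b, c, f}
  B5: | IN={a, b, c, f} | OUT={a, c, e, f}
  B6: | IN={a, c, e, f} | OUT={a, b, c, e, f}
  B7: | IN={a, b, c, f} | OUT={a, b, c, e, f}
  B8: | IN={a, b, e} | OUT={a, c}
  B9: | IN={a, c} | OUT={}

Merge at B1: OUT[B1] = IN[B2] = {a, c, d, e}
Applying B1's transfer function to that OUT value gives IN[B1] (row B1 above).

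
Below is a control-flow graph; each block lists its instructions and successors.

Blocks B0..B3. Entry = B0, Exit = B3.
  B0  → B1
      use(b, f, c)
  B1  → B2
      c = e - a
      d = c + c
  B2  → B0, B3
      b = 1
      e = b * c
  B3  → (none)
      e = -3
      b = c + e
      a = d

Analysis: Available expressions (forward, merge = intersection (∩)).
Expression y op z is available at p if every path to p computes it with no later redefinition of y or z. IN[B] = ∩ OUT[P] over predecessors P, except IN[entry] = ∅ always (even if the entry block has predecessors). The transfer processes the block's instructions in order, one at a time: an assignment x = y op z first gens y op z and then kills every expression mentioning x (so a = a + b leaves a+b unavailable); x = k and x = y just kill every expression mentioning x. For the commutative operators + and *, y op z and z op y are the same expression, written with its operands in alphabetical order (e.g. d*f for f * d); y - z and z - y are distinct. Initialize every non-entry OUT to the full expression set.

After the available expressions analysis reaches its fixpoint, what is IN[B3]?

Answer: {b*c, c+c}

Working:
Fixpoint table:
  B0:   IN={}   OUT={}
  B1:   IN={}   OUT={c+c, e-a}
  B2:   IN={c+c, e-a}   OUT={b*c, c+c}
  B3:   IN={b*c, c+c}   OUT={c+c, c+e}

Merge at B3: IN[B3] = OUT[B2] = {b*c, c+c}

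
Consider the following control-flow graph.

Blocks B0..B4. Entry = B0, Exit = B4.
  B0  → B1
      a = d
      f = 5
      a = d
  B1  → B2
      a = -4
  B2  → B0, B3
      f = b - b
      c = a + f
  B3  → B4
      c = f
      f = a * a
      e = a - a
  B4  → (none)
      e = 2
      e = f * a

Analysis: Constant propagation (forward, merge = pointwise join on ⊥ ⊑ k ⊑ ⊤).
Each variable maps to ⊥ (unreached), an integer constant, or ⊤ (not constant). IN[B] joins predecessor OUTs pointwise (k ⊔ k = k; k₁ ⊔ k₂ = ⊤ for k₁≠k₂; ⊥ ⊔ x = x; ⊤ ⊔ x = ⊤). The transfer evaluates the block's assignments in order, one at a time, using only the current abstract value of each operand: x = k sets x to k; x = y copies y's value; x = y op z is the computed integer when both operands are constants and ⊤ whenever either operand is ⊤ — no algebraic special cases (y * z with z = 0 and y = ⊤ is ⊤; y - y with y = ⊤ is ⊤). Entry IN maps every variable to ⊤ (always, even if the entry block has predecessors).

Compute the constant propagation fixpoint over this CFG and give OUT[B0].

Fixpoint table:
  B0: | IN=(all ⊤) | OUT={f:5; rest ⊤}
  B1: | IN={f:5; rest ⊤} | OUT={a:-4, f:5; rest ⊤}
  B2: | IN={a:-4, f:5; rest ⊤} | OUT={a:-4; rest ⊤}
  B3: | IN={a:-4; rest ⊤} | OUT={a:-4, e:0, f:16; rest ⊤}
  B4: | IN={a:-4, e:0, f:16; rest ⊤} | OUT={a:-4, e:-64, f:16; rest ⊤}

Merge at B0 (entry node, so the boundary value (all ⊤) is joined with the incoming edge(s)): IN[B0] = (all ⊤) ⊔ OUT[B2] = {a: ⊤, b: ⊤, c: ⊤, d: ⊤, e: ⊤, f: ⊤}
Applying B0's transfer function to that IN value gives OUT[B0] (row B0 above).

Answer: {a: ⊤, b: ⊤, c: ⊤, d: ⊤, e: ⊤, f: 5}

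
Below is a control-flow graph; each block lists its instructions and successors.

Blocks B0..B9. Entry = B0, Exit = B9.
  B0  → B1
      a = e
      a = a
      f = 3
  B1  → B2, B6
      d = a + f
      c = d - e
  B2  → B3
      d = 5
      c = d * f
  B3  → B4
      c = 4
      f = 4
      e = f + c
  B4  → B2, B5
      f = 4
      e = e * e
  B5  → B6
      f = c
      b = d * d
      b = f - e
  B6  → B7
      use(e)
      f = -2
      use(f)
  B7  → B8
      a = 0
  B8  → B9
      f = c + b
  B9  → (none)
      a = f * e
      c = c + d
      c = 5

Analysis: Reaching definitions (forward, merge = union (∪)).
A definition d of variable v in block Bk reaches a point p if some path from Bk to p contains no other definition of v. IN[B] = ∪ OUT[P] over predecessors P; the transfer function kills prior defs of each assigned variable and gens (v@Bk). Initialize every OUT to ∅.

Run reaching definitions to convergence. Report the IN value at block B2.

Answer: {a@B0, c@B1, c@B3, d@B1, d@B2, e@B4, f@B0, f@B4}

Derivation:
Converged values:
  B0:   IN={}   OUT={a@B0, f@B0}
  B1:   IN={a@B0, f@B0}   OUT={a@B0, c@B1, d@B1, f@B0}
  B2:   IN={a@B0, c@B1, c@B3, d@B1, d@B2, e@B4, f@B0, f@B4}   OUT={a@B0, c@B2, d@B2, e@B4, f@B0, f@B4}
  B3:   IN={a@B0, c@B2, d@B2, e@B4, f@B0, f@B4}   OUT={a@B0, c@B3, d@B2, e@B3, f@B3}
  B4:   IN={a@B0, c@B3, d@B2, e@B3, f@B3}   OUT={a@B0, c@B3, d@B2, e@B4, f@B4}
  B5:   IN={a@B0, c@B3, d@B2, e@B4, f@B4}   OUT={a@B0, b@B5, c@B3, d@B2, e@B4, f@B5}
  B6:   IN={a@B0, b@B5, c@B1, c@B3, d@B1, d@B2, e@B4, f@B0, f@B5}   OUT={a@B0, b@B5, c@B1, c@B3, d@B1, d@B2, e@B4, f@B6}
  B7:   IN={a@B0, b@B5, c@B1, c@B3, d@B1, d@B2, e@B4, f@B6}   OUT={a@B7, b@B5, c@B1, c@B3, d@B1, d@B2, e@B4, f@B6}
  B8:   IN={a@B7, b@B5, c@B1, c@B3, d@B1, d@B2, e@B4, f@B6}   OUT={a@B7, b@B5, c@B1, c@B3, d@B1, d@B2, e@B4, f@B8}
  B9:   IN={a@B7, b@B5, c@B1, c@B3, d@B1, d@B2, e@B4, f@B8}   OUT={a@B9, b@B5, c@B9, d@B1, d@B2, e@B4, f@B8}

Merge at B2: IN[B2] = OUT[B1] ⊔ OUT[B4] = {a@B0, c@B1, c@B3, d@B1, d@B2, e@B4, f@B0, f@B4}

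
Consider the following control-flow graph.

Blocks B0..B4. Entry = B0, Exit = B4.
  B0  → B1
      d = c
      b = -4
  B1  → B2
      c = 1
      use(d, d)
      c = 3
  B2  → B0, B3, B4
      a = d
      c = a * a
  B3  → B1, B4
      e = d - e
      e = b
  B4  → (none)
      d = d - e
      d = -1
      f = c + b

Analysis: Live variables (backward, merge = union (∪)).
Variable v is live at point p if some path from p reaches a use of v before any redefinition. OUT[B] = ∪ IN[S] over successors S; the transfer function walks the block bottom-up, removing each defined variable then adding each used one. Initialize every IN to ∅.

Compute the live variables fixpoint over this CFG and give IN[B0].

Per-block solution:
  B0: | IN={c, e} | OUT={b, d, e}
  B1: | IN={b, d, e} | OUT={b, d, e}
  B2: | IN={b, d, e} | OUT={b, c, d, e}
  B3: | IN={b, c, d, e} | OUT={b, c, d, e}
  B4: | IN={b, c, d, e} | OUT={}

Merge at B0: OUT[B0] = IN[B1] = {b, d, e}
Applying B0's transfer function to that OUT value gives IN[B0] (row B0 above).

Answer: {c, e}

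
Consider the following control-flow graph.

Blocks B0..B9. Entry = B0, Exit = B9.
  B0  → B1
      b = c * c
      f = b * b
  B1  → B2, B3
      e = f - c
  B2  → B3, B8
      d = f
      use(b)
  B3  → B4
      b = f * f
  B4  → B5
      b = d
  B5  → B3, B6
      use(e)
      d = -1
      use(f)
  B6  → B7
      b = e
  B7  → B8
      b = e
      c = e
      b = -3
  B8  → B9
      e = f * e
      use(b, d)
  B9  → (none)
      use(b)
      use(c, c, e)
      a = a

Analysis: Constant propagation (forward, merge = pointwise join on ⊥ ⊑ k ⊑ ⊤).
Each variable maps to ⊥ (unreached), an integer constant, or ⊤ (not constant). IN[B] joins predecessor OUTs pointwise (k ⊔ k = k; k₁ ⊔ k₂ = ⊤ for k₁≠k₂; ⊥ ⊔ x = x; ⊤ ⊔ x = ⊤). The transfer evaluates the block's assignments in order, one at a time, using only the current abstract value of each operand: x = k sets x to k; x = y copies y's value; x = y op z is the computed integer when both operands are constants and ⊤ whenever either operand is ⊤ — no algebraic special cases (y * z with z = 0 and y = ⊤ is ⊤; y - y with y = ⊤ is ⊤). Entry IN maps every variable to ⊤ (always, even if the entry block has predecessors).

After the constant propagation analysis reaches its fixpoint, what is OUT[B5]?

Converged values:
  B0: | IN=(all ⊤) | OUT=(all ⊤)
  B1: | IN=(all ⊤) | OUT=(all ⊤)
  B2: | IN=(all ⊤) | OUT=(all ⊤)
  B3: | IN=(all ⊤) | OUT=(all ⊤)
  B4: | IN=(all ⊤) | OUT=(all ⊤)
  B5: | IN=(all ⊤) | OUT={d:-1; rest ⊤}
  B6: | IN={d:-1; rest ⊤} | OUT={d:-1; rest ⊤}
  B7: | IN={d:-1; rest ⊤} | OUT={b:-3, d:-1; rest ⊤}
  B8: | IN=(all ⊤) | OUT=(all ⊤)
  B9: | IN=(all ⊤) | OUT=(all ⊤)

Merge at B5: IN[B5] = OUT[B4] = {a: ⊤, b: ⊤, c: ⊤, d: ⊤, e: ⊤, f: ⊤}
Applying B5's transfer function to that IN value gives OUT[B5] (row B5 above).

Answer: {a: ⊤, b: ⊤, c: ⊤, d: -1, e: ⊤, f: ⊤}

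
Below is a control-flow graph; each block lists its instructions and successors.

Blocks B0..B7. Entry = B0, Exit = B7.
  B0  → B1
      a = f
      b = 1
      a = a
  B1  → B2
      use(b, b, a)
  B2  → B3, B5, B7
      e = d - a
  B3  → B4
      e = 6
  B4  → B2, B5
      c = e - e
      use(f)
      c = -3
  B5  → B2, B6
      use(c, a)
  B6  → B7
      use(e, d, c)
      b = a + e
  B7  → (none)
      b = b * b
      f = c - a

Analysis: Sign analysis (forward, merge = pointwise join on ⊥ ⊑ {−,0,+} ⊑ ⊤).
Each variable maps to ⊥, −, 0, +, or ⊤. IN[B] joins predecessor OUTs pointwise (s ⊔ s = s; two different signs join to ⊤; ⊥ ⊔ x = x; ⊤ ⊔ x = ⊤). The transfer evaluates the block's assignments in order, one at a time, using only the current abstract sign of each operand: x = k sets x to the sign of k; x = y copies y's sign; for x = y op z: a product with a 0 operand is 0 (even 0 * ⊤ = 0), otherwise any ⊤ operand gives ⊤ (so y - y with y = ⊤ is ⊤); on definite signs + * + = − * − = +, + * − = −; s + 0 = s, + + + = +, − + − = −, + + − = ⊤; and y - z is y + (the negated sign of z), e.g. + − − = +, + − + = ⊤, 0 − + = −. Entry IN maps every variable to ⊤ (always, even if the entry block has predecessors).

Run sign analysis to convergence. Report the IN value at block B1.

Fixpoint table:
  B0: | IN=(all ⊤) | OUT={b:+; rest ⊤}
  B1: | IN={b:+; rest ⊤} | OUT={b:+; rest ⊤}
  B2: | IN={b:+; rest ⊤} | OUT={b:+; rest ⊤}
  B3: | IN={b:+; rest ⊤} | OUT={b:+, e:+; rest ⊤}
  B4: | IN={b:+, e:+; rest ⊤} | OUT={b:+, c:-, e:+; rest ⊤}
  B5: | IN={b:+; rest ⊤} | OUT={b:+; rest ⊤}
  B6: | IN={b:+; rest ⊤} | OUT=(all ⊤)
  B7: | IN=(all ⊤) | OUT=(all ⊤)

Merge at B1: IN[B1] = OUT[B0] = {a: ⊤, b: +, c: ⊤, d: ⊤, e: ⊤, f: ⊤}

Answer: {a: ⊤, b: +, c: ⊤, d: ⊤, e: ⊤, f: ⊤}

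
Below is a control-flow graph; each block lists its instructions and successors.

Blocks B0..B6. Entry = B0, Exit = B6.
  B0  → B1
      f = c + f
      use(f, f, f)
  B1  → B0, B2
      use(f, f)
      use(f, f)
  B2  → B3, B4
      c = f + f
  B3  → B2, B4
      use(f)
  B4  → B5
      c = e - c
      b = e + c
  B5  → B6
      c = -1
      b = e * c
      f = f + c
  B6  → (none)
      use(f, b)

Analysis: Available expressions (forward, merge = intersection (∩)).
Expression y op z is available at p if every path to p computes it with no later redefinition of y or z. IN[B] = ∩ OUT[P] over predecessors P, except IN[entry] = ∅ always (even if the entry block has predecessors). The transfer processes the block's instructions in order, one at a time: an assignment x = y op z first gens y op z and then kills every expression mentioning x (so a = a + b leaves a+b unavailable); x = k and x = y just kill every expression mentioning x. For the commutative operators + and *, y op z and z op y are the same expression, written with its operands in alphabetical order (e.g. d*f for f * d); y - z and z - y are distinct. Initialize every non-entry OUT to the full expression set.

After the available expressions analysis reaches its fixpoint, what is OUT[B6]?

Fixpoint table:
  B0:   IN={}   OUT={}
  B1:   IN={}   OUT={}
  B2:   IN={}   OUT={f+f}
  B3:   IN={f+f}   OUT={f+f}
  B4:   IN={f+f}   OUT={c+e, f+f}
  B5:   IN={c+e, f+f}   OUT={c*e}
  B6:   IN={c*e}   OUT={c*e}

Merge at B6: IN[B6] = OUT[B5] = {c*e}
Applying B6's transfer function to that IN value gives OUT[B6] (row B6 above).

Answer: {c*e}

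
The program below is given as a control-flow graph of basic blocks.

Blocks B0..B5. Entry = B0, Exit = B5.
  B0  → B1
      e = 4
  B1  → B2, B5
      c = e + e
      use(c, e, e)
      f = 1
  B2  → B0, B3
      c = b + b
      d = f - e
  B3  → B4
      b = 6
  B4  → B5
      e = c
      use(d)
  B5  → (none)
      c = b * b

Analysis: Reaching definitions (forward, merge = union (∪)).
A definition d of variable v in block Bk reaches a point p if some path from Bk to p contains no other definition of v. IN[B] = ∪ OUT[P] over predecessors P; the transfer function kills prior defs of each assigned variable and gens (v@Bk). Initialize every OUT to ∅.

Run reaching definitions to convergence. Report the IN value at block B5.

Converged values:
  B0:  IN={c@B2, d@B2, e@B0, f@B1}  OUT={c@B2, d@B2, e@B0, f@B1}
  B1:  IN={c@B2, d@B2, e@B0, f@B1}  OUT={c@B1, d@B2, e@B0, f@B1}
  B2:  IN={c@B1, d@B2, e@B0, f@B1}  OUT={c@B2, d@B2, e@B0, f@B1}
  B3:  IN={c@B2, d@B2, e@B0, f@B1}  OUT={b@B3, c@B2, d@B2, e@B0, f@B1}
  B4:  IN={b@B3, c@B2, d@B2, e@B0, f@B1}  OUT={b@B3, c@B2, d@B2, e@B4, f@B1}
  B5:  IN={b@B3, c@B1, c@B2, d@B2, e@B0, e@B4, f@B1}  OUT={b@B3, c@B5, d@B2, e@B0, e@B4, f@B1}

Merge at B5: IN[B5] = OUT[B1] ⊔ OUT[B4] = {b@B3, c@B1, c@B2, d@B2, e@B0, e@B4, f@B1}

Answer: {b@B3, c@B1, c@B2, d@B2, e@B0, e@B4, f@B1}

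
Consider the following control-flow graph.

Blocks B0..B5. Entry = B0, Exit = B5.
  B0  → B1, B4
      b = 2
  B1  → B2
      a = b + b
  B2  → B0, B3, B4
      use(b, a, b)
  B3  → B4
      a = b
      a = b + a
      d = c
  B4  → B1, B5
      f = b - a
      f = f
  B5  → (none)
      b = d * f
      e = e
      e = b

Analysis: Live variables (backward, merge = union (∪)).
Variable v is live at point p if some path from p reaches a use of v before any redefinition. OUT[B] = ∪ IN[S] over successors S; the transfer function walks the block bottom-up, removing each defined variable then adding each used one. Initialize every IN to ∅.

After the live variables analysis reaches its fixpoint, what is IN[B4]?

Fixpoint table:
  B0:   IN={a, c, d, e}   OUT={a, b, c, d, e}
  B1:   IN={b, c, d, e}   OUT={a, b, c, d, e}
  B2:   IN={a, b, c, d, e}   OUT={a, b, c, d, e}
  B3:   IN={b, c, e}   OUT={a, b, c, d, e}
  B4:   IN={a, b, c, d, e}   OUT={b, c, d, e, f}
  B5:   IN={d, e, f}   OUT={}

Merge at B4: OUT[B4] = IN[B1] ⊔ IN[B5] = {b, c, d, e, f}
Applying B4's transfer function to that OUT value gives IN[B4] (row B4 above).

Answer: {a, b, c, d, e}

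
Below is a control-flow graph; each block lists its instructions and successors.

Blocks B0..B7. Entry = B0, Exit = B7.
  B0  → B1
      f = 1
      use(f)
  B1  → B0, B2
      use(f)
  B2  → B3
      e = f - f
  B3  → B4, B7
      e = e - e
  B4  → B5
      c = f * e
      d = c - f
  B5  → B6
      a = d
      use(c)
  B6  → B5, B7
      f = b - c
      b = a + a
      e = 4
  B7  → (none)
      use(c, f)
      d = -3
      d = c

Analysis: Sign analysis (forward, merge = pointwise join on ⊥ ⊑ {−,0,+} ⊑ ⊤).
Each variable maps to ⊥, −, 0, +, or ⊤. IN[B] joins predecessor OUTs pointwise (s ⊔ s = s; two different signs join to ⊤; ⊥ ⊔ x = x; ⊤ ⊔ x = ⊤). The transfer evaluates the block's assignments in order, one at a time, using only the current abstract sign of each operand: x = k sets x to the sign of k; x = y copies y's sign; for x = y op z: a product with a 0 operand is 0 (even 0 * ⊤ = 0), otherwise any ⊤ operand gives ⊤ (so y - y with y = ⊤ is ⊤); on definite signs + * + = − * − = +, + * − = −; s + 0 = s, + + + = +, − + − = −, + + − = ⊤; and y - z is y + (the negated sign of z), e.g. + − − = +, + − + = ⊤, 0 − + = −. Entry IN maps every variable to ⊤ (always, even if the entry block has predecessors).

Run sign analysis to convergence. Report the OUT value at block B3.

Answer: {a: ⊤, b: ⊤, c: ⊤, d: ⊤, e: ⊤, f: +}

Working:
Fixpoint table:
  B0:  IN=(all ⊤)  OUT={f:+; rest ⊤}
  B1:  IN={f:+; rest ⊤}  OUT={f:+; rest ⊤}
  B2:  IN={f:+; rest ⊤}  OUT={f:+; rest ⊤}
  B3:  IN={f:+; rest ⊤}  OUT={f:+; rest ⊤}
  B4:  IN={f:+; rest ⊤}  OUT={f:+; rest ⊤}
  B5:  IN=(all ⊤)  OUT=(all ⊤)
  B6:  IN=(all ⊤)  OUT={e:+; rest ⊤}
  B7:  IN=(all ⊤)  OUT=(all ⊤)

Merge at B3: IN[B3] = OUT[B2] = {a: ⊤, b: ⊤, c: ⊤, d: ⊤, e: ⊤, f: +}
Applying B3's transfer function to that IN value gives OUT[B3] (row B3 above).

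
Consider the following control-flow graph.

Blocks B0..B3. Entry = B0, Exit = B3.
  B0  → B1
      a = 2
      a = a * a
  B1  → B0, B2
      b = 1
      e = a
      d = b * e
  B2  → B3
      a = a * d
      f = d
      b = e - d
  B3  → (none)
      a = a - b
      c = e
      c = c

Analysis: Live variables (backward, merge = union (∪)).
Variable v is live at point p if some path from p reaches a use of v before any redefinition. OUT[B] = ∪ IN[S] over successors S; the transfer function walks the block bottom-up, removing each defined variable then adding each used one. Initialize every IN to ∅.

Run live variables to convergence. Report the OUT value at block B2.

Converged values:
  B0:  IN={}  OUT={a}
  B1:  IN={a}  OUT={a, d, e}
  B2:  IN={a, d, e}  OUT={a, b, e}
  B3:  IN={a, b, e}  OUT={}

Merge at B2: OUT[B2] = IN[B3] = {a, b, e}

Answer: {a, b, e}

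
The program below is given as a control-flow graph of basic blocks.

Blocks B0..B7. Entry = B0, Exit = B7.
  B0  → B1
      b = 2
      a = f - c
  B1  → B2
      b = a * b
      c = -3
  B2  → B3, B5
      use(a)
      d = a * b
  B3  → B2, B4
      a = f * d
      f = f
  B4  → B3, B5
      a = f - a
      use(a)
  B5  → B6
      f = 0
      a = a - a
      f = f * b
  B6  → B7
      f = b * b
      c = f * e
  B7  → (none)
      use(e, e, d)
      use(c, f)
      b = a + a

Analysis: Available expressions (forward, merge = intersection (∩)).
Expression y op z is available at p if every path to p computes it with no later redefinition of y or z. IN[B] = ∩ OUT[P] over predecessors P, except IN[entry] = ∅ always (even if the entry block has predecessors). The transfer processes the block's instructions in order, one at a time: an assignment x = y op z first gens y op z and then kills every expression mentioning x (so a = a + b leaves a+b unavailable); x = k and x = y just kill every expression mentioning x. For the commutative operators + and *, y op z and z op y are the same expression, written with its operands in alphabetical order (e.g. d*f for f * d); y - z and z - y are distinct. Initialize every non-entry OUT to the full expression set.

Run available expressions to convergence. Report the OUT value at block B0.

Answer: {f-c}

Working:
Fixpoint table:
  B0: | IN={} | OUT={f-c}
  B1: | IN={f-c} | OUT={}
  B2: | IN={} | OUT={a*b}
  B3: | IN={} | OUT={}
  B4: | IN={} | OUT={}
  B5: | IN={} | OUT={}
  B6: | IN={} | OUT={b*b, e*f}
  B7: | IN={b*b, e*f} | OUT={a+a, e*f}

B0 is the boundary node: IN[B0] = {}
Applying B0's transfer function to that IN value gives OUT[B0] (row B0 above).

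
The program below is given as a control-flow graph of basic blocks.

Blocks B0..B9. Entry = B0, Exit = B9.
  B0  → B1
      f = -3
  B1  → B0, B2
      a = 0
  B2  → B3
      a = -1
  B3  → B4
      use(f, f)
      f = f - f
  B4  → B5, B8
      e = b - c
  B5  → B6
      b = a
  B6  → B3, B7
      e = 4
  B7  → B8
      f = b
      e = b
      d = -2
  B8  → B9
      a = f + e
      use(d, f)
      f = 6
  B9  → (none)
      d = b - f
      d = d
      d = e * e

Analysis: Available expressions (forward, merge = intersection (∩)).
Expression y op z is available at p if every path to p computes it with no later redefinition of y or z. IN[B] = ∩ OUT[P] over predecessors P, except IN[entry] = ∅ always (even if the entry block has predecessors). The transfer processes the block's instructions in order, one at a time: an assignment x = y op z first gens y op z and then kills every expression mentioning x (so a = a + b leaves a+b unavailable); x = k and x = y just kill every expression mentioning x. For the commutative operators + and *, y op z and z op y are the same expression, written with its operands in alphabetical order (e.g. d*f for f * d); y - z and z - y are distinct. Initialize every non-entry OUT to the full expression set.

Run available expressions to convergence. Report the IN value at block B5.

Answer: {b-c}

Trace:
Per-block solution:
  B0:   IN={}   OUT={}
  B1:   IN={}   OUT={}
  B2:   IN={}   OUT={}
  B3:   IN={}   OUT={}
  B4:   IN={}   OUT={b-c}
  B5:   IN={b-c}   OUT={}
  B6:   IN={}   OUT={}
  B7:   IN={}   OUT={}
  B8:   IN={}   OUT={}
  B9:   IN={}   OUT={b-f, e*e}

Merge at B5: IN[B5] = OUT[B4] = {b-c}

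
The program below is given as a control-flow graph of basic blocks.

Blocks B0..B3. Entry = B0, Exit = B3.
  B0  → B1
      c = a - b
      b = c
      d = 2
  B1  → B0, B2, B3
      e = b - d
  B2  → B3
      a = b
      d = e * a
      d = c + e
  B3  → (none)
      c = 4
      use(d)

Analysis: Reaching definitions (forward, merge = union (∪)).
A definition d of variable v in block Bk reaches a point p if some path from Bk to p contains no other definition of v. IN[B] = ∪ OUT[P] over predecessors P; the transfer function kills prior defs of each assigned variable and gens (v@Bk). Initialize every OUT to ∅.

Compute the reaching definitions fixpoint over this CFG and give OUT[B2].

Fixpoint table:
  B0:  IN={b@B0, c@B0, d@B0, e@B1}  OUT={b@B0, c@B0, d@B0, e@B1}
  B1:  IN={b@B0, c@B0, d@B0, e@B1}  OUT={b@B0, c@B0, d@B0, e@B1}
  B2:  IN={b@B0, c@B0, d@B0, e@B1}  OUT={a@B2, b@B0, c@B0, d@B2, e@B1}
  B3:  IN={a@B2, b@B0, c@B0, d@B0, d@B2, e@B1}  OUT={a@B2, b@B0, c@B3, d@B0, d@B2, e@B1}

Merge at B2: IN[B2] = OUT[B1] = {b@B0, c@B0, d@B0, e@B1}
Applying B2's transfer function to that IN value gives OUT[B2] (row B2 above).

Answer: {a@B2, b@B0, c@B0, d@B2, e@B1}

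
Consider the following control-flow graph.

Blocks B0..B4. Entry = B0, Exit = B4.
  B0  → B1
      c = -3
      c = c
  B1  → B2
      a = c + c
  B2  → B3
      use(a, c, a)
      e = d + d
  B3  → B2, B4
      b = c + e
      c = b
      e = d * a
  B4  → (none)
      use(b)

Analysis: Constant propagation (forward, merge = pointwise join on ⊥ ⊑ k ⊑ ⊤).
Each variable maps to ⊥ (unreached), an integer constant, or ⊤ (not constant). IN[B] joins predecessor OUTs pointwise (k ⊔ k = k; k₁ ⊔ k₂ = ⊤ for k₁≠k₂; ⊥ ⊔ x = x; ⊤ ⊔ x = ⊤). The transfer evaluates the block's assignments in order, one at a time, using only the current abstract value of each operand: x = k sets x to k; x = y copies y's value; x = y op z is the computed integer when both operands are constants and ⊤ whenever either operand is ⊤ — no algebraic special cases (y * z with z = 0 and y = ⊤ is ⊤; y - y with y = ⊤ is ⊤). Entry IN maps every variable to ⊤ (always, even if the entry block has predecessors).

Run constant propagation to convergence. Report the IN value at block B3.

Answer: {a: -6, b: ⊤, c: ⊤, d: ⊤, e: ⊤, f: ⊤}

Derivation:
Per-block solution:
  B0: | IN=(all ⊤) | OUT={c:-3; rest ⊤}
  B1: | IN={c:-3; rest ⊤} | OUT={a:-6, c:-3; rest ⊤}
  B2: | IN={a:-6; rest ⊤} | OUT={a:-6; rest ⊤}
  B3: | IN={a:-6; rest ⊤} | OUT={a:-6; rest ⊤}
  B4: | IN={a:-6; rest ⊤} | OUT={a:-6; rest ⊤}

Merge at B3: IN[B3] = OUT[B2] = {a: -6, b: ⊤, c: ⊤, d: ⊤, e: ⊤, f: ⊤}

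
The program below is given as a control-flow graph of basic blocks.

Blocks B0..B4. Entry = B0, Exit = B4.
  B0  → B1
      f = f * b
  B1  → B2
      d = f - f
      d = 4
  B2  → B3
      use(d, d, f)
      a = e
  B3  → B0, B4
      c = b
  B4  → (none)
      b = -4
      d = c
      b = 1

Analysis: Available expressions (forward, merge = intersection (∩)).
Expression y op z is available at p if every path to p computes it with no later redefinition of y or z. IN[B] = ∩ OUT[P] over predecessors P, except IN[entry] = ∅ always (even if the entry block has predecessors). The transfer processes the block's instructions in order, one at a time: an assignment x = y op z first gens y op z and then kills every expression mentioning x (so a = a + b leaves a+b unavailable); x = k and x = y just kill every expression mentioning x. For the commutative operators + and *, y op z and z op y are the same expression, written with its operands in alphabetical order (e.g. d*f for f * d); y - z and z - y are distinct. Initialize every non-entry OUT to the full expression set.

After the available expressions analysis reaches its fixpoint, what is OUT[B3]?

Fixpoint table:
  B0: | IN={} | OUT={}
  B1: | IN={} | OUT={f-f}
  B2: | IN={f-f} | OUT={f-f}
  B3: | IN={f-f} | OUT={f-f}
  B4: | IN={f-f} | OUT={f-f}

Merge at B3: IN[B3] = OUT[B2] = {f-f}
Applying B3's transfer function to that IN value gives OUT[B3] (row B3 above).

Answer: {f-f}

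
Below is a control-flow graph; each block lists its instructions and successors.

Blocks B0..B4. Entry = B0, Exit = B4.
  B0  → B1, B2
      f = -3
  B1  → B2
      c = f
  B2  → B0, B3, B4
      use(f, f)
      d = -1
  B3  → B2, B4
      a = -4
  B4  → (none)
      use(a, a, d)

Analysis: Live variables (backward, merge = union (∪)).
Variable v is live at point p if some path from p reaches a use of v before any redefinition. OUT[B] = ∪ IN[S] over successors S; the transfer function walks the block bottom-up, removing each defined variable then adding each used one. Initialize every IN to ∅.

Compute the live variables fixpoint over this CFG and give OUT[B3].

Answer: {a, d, f}

Derivation:
Converged values:
  B0: | IN={a} | OUT={a, f}
  B1: | IN={a, f} | OUT={a, f}
  B2: | IN={a, f} | OUT={a, d, f}
  B3: | IN={d, f} | OUT={a, d, f}
  B4: | IN={a, d} | OUT={}

Merge at B3: OUT[B3] = IN[B2] ⊔ IN[B4] = {a, d, f}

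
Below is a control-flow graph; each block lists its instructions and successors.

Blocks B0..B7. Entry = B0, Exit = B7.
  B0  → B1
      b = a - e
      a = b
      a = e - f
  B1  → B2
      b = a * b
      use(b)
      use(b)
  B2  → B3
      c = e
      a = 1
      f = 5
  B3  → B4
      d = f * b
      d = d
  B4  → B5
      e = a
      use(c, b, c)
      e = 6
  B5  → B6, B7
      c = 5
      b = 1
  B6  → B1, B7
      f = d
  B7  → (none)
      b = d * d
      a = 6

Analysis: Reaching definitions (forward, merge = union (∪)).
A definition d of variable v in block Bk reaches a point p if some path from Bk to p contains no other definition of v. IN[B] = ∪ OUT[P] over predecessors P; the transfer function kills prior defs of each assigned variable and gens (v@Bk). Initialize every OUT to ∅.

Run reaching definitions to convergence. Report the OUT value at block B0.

Per-block solution:
  B0: | IN={} | OUT={a@B0, b@B0}
  B1: | IN={a@B0, a@B2, b@B0, b@B5, c@B5, d@B3, e@B4, f@B6} | OUT={a@B0, a@B2, b@B1, c@B5, d@B3, e@B4, f@B6}
  B2: | IN={a@B0, a@B2, b@B1, c@B5, d@B3, e@B4, f@B6} | OUT={a@B2, b@B1, c@B2, d@B3, e@B4, f@B2}
  B3: | IN={a@B2, b@B1, c@B2, d@B3, e@B4, f@B2} | OUT={a@B2, b@B1, c@B2, d@B3, e@B4, f@B2}
  B4: | IN={a@B2, b@B1, c@B2, d@B3, e@B4, f@B2} | OUT={a@B2, b@B1, c@B2, d@B3, e@B4, f@B2}
  B5: | IN={a@B2, b@B1, c@B2, d@B3, e@B4, f@B2} | OUT={a@B2, b@B5, c@B5, d@B3, e@B4, f@B2}
  B6: | IN={a@B2, b@B5, c@B5, d@B3, e@B4, f@B2} | OUT={a@B2, b@B5, c@B5, d@B3, e@B4, f@B6}
  B7: | IN={a@B2, b@B5, c@B5, d@B3, e@B4, f@B2, f@B6} | OUT={a@B7, b@B7, c@B5, d@B3, e@B4, f@B2, f@B6}

B0 is the boundary node: IN[B0] = {}
Applying B0's transfer function to that IN value gives OUT[B0] (row B0 above).

Answer: {a@B0, b@B0}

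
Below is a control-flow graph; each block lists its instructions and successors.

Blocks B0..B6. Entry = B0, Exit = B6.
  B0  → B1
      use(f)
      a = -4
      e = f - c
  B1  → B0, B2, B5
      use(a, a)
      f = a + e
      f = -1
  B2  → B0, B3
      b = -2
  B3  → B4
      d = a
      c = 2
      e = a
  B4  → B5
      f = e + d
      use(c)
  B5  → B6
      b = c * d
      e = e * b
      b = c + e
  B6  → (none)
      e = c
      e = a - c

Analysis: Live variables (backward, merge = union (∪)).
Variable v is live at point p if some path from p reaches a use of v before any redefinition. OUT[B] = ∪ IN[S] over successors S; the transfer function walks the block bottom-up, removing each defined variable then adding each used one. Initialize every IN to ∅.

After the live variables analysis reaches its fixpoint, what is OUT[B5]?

Per-block solution:
  B0:  IN={c, d, f}  OUT={a, c, d, e}
  B1:  IN={a, c, d, e}  OUT={a, c, d, e, f}
  B2:  IN={a, c, d, f}  OUT={a, c, d, f}
  B3:  IN={a}  OUT={a, c, d, e}
  B4:  IN={a, c, d, e}  OUT={a, c, d, e}
  B5:  IN={a, c, d, e}  OUT={a, c}
  B6:  IN={a, c}  OUT={}

Merge at B5: OUT[B5] = IN[B6] = {a, c}

Answer: {a, c}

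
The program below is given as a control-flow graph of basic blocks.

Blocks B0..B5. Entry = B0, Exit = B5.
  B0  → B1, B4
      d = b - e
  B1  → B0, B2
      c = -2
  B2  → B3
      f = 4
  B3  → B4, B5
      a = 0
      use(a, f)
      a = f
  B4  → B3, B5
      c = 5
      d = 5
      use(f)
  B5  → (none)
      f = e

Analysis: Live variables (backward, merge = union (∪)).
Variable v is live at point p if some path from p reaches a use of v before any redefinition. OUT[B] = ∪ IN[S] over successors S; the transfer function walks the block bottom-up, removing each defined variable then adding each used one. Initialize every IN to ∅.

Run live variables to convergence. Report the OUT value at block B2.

Fixpoint table:
  B0: | IN={b, e, f} | OUT={b, e, f}
  B1: | IN={b, e, f} | OUT={b, e, f}
  B2: | IN={e} | OUT={e, f}
  B3: | IN={e, f} | OUT={e, f}
  B4: | IN={e, f} | OUT={e, f}
  B5: | IN={e} | OUT={}

Merge at B2: OUT[B2] = IN[B3] = {e, f}

Answer: {e, f}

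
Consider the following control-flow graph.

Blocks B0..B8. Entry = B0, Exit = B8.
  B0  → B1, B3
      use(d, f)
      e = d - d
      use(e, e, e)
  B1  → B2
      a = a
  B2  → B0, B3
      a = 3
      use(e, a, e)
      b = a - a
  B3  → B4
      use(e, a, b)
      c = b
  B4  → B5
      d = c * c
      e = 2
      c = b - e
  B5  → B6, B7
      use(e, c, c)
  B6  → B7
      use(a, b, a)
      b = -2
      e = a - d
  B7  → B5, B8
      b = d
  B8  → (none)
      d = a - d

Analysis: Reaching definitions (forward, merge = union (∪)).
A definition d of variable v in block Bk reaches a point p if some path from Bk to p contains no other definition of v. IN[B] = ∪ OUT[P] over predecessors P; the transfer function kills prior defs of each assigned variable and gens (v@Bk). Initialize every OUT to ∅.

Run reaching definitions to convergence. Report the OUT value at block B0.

Converged values:
  B0: | IN={a@B2, b@B2, e@B0} | OUT={a@B2, b@B2, e@B0}
  B1: | IN={a@B2, b@B2, e@B0} | OUT={a@B1, b@B2, e@B0}
  B2: | IN={a@B1, b@B2, e@B0} | OUT={a@B2, b@B2, e@B0}
  B3: | IN={a@B2, b@B2, e@B0} | OUT={a@B2, b@B2, c@B3, e@B0}
  B4: | IN={a@B2, b@B2, c@B3, e@B0} | OUT={a@B2, b@B2, c@B4, d@B4, e@B4}
  B5: | IN={a@B2, b@B2, b@B7, c@B4, d@B4, e@B4, e@B6} | OUT={a@B2, b@B2, b@B7, c@B4, d@B4, e@B4, e@B6}
  B6: | IN={a@B2, b@B2, b@B7, c@B4, d@B4, e@B4, e@B6} | OUT={a@B2, b@B6, c@B4, d@B4, e@B6}
  B7: | IN={a@B2, b@B2, b@B6, b@B7, c@B4, d@B4, e@B4, e@B6} | OUT={a@B2, b@B7, c@B4, d@B4, e@B4, e@B6}
  B8: | IN={a@B2, b@B7, c@B4, d@B4, e@B4, e@B6} | OUT={a@B2, b@B7, c@B4, d@B8, e@B4, e@B6}

Merge at B0 (entry node, so the boundary value {} is joined with the incoming edge(s)): IN[B0] = {} ⊔ OUT[B2] = {a@B2, b@B2, e@B0}
Applying B0's transfer function to that IN value gives OUT[B0] (row B0 above).

Answer: {a@B2, b@B2, e@B0}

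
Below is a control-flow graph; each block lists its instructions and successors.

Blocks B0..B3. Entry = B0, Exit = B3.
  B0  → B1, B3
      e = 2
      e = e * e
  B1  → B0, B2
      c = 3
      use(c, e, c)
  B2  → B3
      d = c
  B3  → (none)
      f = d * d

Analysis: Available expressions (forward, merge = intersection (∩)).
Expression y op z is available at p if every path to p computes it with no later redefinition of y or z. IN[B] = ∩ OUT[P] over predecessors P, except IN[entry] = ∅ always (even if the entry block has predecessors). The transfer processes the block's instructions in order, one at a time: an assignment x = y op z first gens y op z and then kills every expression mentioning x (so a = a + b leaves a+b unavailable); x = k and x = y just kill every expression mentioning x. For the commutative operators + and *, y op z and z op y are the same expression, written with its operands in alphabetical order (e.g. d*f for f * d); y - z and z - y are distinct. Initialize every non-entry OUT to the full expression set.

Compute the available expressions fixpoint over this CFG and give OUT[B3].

Fixpoint table:
  B0: | IN={} | OUT={}
  B1: | IN={} | OUT={}
  B2: | IN={} | OUT={}
  B3: | IN={} | OUT={d*d}

Merge at B3: IN[B3] = OUT[B0] ∩ OUT[B2] = {}
Applying B3's transfer function to that IN value gives OUT[B3] (row B3 above).

Answer: {d*d}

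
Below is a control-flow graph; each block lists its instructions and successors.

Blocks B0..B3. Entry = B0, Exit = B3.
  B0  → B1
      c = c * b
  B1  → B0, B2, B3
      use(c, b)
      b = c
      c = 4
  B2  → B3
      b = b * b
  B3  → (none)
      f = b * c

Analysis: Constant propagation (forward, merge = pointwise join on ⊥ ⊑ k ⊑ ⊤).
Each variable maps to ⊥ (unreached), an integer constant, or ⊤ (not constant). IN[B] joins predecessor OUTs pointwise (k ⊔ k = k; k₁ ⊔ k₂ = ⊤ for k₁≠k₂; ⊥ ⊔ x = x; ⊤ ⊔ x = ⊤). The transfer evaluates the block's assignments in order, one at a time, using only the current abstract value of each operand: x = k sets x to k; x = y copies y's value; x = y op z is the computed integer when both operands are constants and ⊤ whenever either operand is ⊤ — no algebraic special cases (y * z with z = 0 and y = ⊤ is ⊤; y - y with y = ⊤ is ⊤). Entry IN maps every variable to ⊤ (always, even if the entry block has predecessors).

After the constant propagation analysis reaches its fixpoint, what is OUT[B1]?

Fixpoint table:
  B0: | IN=(all ⊤) | OUT=(all ⊤)
  B1: | IN=(all ⊤) | OUT={c:4; rest ⊤}
  B2: | IN={c:4; rest ⊤} | OUT={c:4; rest ⊤}
  B3: | IN={c:4; rest ⊤} | OUT={c:4; rest ⊤}

Merge at B1: IN[B1] = OUT[B0] = {a: ⊤, b: ⊤, c: ⊤, d: ⊤, e: ⊤, f: ⊤}
Applying B1's transfer function to that IN value gives OUT[B1] (row B1 above).

Answer: {a: ⊤, b: ⊤, c: 4, d: ⊤, e: ⊤, f: ⊤}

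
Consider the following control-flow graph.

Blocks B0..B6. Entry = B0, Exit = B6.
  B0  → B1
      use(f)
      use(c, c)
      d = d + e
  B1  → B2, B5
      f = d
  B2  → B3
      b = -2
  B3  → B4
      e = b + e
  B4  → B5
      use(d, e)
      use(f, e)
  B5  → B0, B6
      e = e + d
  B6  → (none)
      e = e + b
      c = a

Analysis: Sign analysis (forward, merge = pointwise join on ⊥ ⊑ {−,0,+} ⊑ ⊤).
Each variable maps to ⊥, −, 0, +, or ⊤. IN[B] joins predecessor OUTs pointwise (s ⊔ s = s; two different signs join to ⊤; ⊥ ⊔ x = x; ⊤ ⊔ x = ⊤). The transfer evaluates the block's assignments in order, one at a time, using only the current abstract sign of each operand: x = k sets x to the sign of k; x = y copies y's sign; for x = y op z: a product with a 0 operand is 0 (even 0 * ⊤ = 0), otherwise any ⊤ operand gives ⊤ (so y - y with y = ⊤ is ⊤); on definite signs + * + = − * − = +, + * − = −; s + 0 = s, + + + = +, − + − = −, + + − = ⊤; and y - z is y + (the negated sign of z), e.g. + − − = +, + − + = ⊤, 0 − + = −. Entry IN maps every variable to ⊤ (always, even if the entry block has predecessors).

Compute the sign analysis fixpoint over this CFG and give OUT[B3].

Converged values:
  B0:   IN=(all ⊤)   OUT=(all ⊤)
  B1:   IN=(all ⊤)   OUT=(all ⊤)
  B2:   IN=(all ⊤)   OUT={b:-; rest ⊤}
  B3:   IN={b:-; rest ⊤}   OUT={b:-; rest ⊤}
  B4:   IN={b:-; rest ⊤}   OUT={b:-; rest ⊤}
  B5:   IN=(all ⊤)   OUT=(all ⊤)
  B6:   IN=(all ⊤)   OUT=(all ⊤)

Merge at B3: IN[B3] = OUT[B2] = {a: ⊤, b: -, c: ⊤, d: ⊤, e: ⊤, f: ⊤}
Applying B3's transfer function to that IN value gives OUT[B3] (row B3 above).

Answer: {a: ⊤, b: -, c: ⊤, d: ⊤, e: ⊤, f: ⊤}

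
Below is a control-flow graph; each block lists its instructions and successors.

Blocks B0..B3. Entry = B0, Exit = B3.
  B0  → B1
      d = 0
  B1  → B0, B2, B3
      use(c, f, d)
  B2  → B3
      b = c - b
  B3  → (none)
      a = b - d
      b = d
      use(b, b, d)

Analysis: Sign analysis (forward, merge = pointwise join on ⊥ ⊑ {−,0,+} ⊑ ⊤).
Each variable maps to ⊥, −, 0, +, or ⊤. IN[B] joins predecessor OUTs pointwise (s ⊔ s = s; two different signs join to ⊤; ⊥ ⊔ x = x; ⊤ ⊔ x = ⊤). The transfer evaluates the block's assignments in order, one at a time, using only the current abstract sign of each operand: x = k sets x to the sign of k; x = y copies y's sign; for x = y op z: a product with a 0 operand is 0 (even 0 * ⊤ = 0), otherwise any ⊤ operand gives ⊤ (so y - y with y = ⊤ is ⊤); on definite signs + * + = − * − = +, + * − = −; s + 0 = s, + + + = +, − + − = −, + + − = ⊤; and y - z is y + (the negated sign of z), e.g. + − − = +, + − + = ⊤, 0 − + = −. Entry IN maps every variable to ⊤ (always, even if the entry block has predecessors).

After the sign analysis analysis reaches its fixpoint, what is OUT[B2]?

Fixpoint table:
  B0: | IN=(all ⊤) | OUT={d:0; rest ⊤}
  B1: | IN={d:0; rest ⊤} | OUT={d:0; rest ⊤}
  B2: | IN={d:0; rest ⊤} | OUT={d:0; rest ⊤}
  B3: | IN={d:0; rest ⊤} | OUT={b:0, d:0; rest ⊤}

Merge at B2: IN[B2] = OUT[B1] = {a: ⊤, b: ⊤, c: ⊤, d: 0, e: ⊤, f: ⊤}
Applying B2's transfer function to that IN value gives OUT[B2] (row B2 above).

Answer: {a: ⊤, b: ⊤, c: ⊤, d: 0, e: ⊤, f: ⊤}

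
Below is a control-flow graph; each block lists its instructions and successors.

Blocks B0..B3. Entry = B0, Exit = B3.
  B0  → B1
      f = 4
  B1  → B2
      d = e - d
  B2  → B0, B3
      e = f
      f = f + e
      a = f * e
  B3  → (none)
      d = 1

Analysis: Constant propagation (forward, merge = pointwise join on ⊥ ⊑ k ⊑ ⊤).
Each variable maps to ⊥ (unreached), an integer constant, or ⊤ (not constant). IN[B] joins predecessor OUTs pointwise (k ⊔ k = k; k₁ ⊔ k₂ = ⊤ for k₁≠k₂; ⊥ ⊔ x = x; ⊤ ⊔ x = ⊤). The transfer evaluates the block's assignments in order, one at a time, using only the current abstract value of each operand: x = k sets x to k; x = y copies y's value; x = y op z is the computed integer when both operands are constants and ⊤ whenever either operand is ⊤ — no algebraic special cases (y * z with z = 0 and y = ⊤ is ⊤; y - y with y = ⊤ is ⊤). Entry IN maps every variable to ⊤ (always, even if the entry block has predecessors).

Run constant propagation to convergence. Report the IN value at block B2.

Per-block solution:
  B0:  IN=(all ⊤)  OUT={f:4; rest ⊤}
  B1:  IN={f:4; rest ⊤}  OUT={f:4; rest ⊤}
  B2:  IN={f:4; rest ⊤}  OUT={a:32, e:4, f:8; rest ⊤}
  B3:  IN={a:32, e:4, f:8; rest ⊤}  OUT={a:32, d:1, e:4, f:8; rest ⊤}

Merge at B2: IN[B2] = OUT[B1] = {a: ⊤, b: ⊤, c: ⊤, d: ⊤, e: ⊤, f: 4}

Answer: {a: ⊤, b: ⊤, c: ⊤, d: ⊤, e: ⊤, f: 4}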